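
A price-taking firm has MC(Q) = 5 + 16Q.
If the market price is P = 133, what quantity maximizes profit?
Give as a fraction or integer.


In perfect competition, profit is maximized where P = MC.
133 = 5 + 16Q
128 = 16Q
Q* = 128/16 = 8

8


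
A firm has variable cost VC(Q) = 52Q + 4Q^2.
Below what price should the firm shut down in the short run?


AVC(Q) = VC(Q)/Q = 52 + 4Q
AVC is increasing in Q, so minimum AVC is at Q -> 0+.
Min AVC = 52
The firm should shut down if P < 52.

52


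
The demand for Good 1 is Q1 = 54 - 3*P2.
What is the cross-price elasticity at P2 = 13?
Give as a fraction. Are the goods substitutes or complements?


dQ1/dP2 = -3
At P2 = 13: Q1 = 54 - 3*13 = 15
Exy = (dQ1/dP2)(P2/Q1) = -3 * 13 / 15 = -13/5
Since Exy < 0, the goods are complements.

-13/5 (complements)


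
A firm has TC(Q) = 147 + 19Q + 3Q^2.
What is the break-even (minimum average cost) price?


AC(Q) = 147/Q + 19 + 3Q
To minimize: dAC/dQ = -147/Q^2 + 3 = 0
Q^2 = 147/3 = 49
Q* = 7
Min AC = 147/7 + 19 + 3*7
Min AC = 21 + 19 + 21 = 61

61


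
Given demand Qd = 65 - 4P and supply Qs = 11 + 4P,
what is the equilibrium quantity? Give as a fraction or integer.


First find equilibrium price:
65 - 4P = 11 + 4P
P* = 54/8 = 27/4
Then substitute into demand:
Q* = 65 - 4 * 27/4 = 38

38


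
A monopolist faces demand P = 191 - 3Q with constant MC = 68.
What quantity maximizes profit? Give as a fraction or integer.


TR = P*Q = (191 - 3Q)Q = 191Q - 3Q^2
MR = dTR/dQ = 191 - 6Q
Set MR = MC:
191 - 6Q = 68
123 = 6Q
Q* = 123/6 = 41/2

41/2


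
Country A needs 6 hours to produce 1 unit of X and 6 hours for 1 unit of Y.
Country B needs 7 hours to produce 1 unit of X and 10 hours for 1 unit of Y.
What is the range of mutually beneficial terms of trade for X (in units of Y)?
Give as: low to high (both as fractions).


Opportunity cost of X for Country A = hours_X / hours_Y = 6/6 = 1 units of Y
Opportunity cost of X for Country B = hours_X / hours_Y = 7/10 = 7/10 units of Y
Terms of trade must be between the two opportunity costs.
Range: 7/10 to 1

7/10 to 1


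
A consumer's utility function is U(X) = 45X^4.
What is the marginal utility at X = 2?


MU = dU/dX = 45*4*X^(4-1)
MU = 180*X^3
At X = 2:
MU = 180 * 2^3
MU = 180 * 8 = 1440

1440


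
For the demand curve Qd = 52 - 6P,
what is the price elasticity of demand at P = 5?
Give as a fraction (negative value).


dQ/dP = -6
At P = 5: Q = 52 - 6*5 = 22
E = (dQ/dP)(P/Q) = (-6)(5/22) = -15/11

-15/11


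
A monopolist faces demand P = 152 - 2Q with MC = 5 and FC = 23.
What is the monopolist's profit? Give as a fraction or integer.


MR = MC: 152 - 4Q = 5
Q* = 147/4
P* = 152 - 2*147/4 = 157/2
Profit = (P* - MC)*Q* - FC
= (157/2 - 5)*147/4 - 23
= 147/2*147/4 - 23
= 21609/8 - 23 = 21425/8

21425/8


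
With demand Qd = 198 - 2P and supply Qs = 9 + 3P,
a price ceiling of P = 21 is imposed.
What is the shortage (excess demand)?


At P = 21:
Qd = 198 - 2*21 = 156
Qs = 9 + 3*21 = 72
Shortage = Qd - Qs = 156 - 72 = 84

84


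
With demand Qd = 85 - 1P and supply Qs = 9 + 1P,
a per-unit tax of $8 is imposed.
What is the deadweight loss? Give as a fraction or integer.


Pre-tax equilibrium quantity: Q* = 47
Post-tax equilibrium quantity: Q_tax = 43
Reduction in quantity: Q* - Q_tax = 4
DWL = (1/2) * tax * (Q* - Q_tax)
DWL = (1/2) * 8 * 4 = 16

16


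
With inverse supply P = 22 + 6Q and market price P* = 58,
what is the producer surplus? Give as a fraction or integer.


Minimum supply price (at Q=0): P_min = 22
Quantity supplied at P* = 58:
Q* = (58 - 22)/6 = 6
PS = (1/2) * Q* * (P* - P_min)
PS = (1/2) * 6 * (58 - 22)
PS = (1/2) * 6 * 36 = 108

108


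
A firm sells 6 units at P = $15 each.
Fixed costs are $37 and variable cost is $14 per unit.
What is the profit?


Total Revenue = P * Q = 15 * 6 = $90
Total Cost = FC + VC*Q = 37 + 14*6 = $121
Profit = TR - TC = 90 - 121 = $-31

$-31


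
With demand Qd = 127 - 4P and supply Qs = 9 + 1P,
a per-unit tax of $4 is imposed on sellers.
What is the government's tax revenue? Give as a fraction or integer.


With tax on sellers, new supply: Qs' = 9 + 1(P - 4)
= 5 + 1P
New equilibrium quantity:
Q_new = 147/5
Tax revenue = tax * Q_new = 4 * 147/5 = 588/5

588/5


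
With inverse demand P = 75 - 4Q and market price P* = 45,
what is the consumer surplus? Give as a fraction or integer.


Maximum willingness to pay (at Q=0): P_max = 75
Quantity demanded at P* = 45:
Q* = (75 - 45)/4 = 15/2
CS = (1/2) * Q* * (P_max - P*)
CS = (1/2) * 15/2 * (75 - 45)
CS = (1/2) * 15/2 * 30 = 225/2

225/2


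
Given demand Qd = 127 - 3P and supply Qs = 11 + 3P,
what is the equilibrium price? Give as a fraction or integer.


At equilibrium, Qd = Qs.
127 - 3P = 11 + 3P
127 - 11 = 3P + 3P
116 = 6P
P* = 116/6 = 58/3

58/3


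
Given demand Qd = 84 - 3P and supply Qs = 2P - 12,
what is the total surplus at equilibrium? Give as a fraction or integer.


Find equilibrium: 84 - 3P = 2P - 12
84 + 12 = 5P
P* = 96/5 = 96/5
Q* = 2*96/5 - 12 = 132/5
Inverse demand: P = 28 - Q/3, so P_max = 28
Inverse supply: P = 6 + Q/2, so P_min = 6
CS = (1/2) * 132/5 * (28 - 96/5) = 2904/25
PS = (1/2) * 132/5 * (96/5 - 6) = 4356/25
TS = CS + PS = 2904/25 + 4356/25 = 1452/5

1452/5


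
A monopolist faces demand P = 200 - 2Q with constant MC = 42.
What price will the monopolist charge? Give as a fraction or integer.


MR = 200 - 4Q
Set MR = MC: 200 - 4Q = 42
Q* = 79/2
Substitute into demand:
P* = 200 - 2*79/2 = 121

121


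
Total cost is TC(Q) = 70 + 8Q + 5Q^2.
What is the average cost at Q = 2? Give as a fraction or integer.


TC(2) = 70 + 8*2 + 5*2^2
TC(2) = 70 + 16 + 20 = 106
AC = TC/Q = 106/2 = 53

53


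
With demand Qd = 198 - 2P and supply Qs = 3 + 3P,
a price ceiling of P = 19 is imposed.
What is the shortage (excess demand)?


At P = 19:
Qd = 198 - 2*19 = 160
Qs = 3 + 3*19 = 60
Shortage = Qd - Qs = 160 - 60 = 100

100


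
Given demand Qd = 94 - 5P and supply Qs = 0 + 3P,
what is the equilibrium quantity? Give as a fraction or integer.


First find equilibrium price:
94 - 5P = 0 + 3P
P* = 94/8 = 47/4
Then substitute into demand:
Q* = 94 - 5 * 47/4 = 141/4

141/4


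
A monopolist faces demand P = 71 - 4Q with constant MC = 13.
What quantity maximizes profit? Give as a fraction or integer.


TR = P*Q = (71 - 4Q)Q = 71Q - 4Q^2
MR = dTR/dQ = 71 - 8Q
Set MR = MC:
71 - 8Q = 13
58 = 8Q
Q* = 58/8 = 29/4

29/4


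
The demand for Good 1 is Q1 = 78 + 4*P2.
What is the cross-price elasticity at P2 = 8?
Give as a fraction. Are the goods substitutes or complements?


dQ1/dP2 = 4
At P2 = 8: Q1 = 78 + 4*8 = 110
Exy = (dQ1/dP2)(P2/Q1) = 4 * 8 / 110 = 16/55
Since Exy > 0, the goods are substitutes.

16/55 (substitutes)


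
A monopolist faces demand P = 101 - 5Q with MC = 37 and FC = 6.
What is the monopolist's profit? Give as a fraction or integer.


MR = MC: 101 - 10Q = 37
Q* = 32/5
P* = 101 - 5*32/5 = 69
Profit = (P* - MC)*Q* - FC
= (69 - 37)*32/5 - 6
= 32*32/5 - 6
= 1024/5 - 6 = 994/5

994/5


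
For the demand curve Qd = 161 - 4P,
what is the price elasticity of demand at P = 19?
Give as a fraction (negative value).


dQ/dP = -4
At P = 19: Q = 161 - 4*19 = 85
E = (dQ/dP)(P/Q) = (-4)(19/85) = -76/85

-76/85


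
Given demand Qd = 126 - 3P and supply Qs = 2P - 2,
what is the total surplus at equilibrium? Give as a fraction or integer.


Find equilibrium: 126 - 3P = 2P - 2
126 + 2 = 5P
P* = 128/5 = 128/5
Q* = 2*128/5 - 2 = 246/5
Inverse demand: P = 42 - Q/3, so P_max = 42
Inverse supply: P = 1 + Q/2, so P_min = 1
CS = (1/2) * 246/5 * (42 - 128/5) = 10086/25
PS = (1/2) * 246/5 * (128/5 - 1) = 15129/25
TS = CS + PS = 10086/25 + 15129/25 = 5043/5

5043/5


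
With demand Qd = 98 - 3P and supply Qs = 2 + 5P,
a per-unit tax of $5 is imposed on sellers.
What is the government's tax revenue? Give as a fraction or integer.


With tax on sellers, new supply: Qs' = 2 + 5(P - 5)
= 5P - 23
New equilibrium quantity:
Q_new = 421/8
Tax revenue = tax * Q_new = 5 * 421/8 = 2105/8

2105/8


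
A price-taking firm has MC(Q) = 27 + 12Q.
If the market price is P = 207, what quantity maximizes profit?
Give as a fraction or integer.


In perfect competition, profit is maximized where P = MC.
207 = 27 + 12Q
180 = 12Q
Q* = 180/12 = 15

15


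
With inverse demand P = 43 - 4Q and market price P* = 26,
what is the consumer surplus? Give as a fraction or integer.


Maximum willingness to pay (at Q=0): P_max = 43
Quantity demanded at P* = 26:
Q* = (43 - 26)/4 = 17/4
CS = (1/2) * Q* * (P_max - P*)
CS = (1/2) * 17/4 * (43 - 26)
CS = (1/2) * 17/4 * 17 = 289/8

289/8


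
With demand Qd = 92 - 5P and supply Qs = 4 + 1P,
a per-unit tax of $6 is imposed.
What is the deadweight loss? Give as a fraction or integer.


Pre-tax equilibrium quantity: Q* = 56/3
Post-tax equilibrium quantity: Q_tax = 41/3
Reduction in quantity: Q* - Q_tax = 5
DWL = (1/2) * tax * (Q* - Q_tax)
DWL = (1/2) * 6 * 5 = 15

15


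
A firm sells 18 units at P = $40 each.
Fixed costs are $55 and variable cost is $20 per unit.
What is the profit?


Total Revenue = P * Q = 40 * 18 = $720
Total Cost = FC + VC*Q = 55 + 20*18 = $415
Profit = TR - TC = 720 - 415 = $305

$305


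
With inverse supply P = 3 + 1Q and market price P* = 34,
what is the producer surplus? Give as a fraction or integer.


Minimum supply price (at Q=0): P_min = 3
Quantity supplied at P* = 34:
Q* = (34 - 3)/1 = 31
PS = (1/2) * Q* * (P* - P_min)
PS = (1/2) * 31 * (34 - 3)
PS = (1/2) * 31 * 31 = 961/2

961/2


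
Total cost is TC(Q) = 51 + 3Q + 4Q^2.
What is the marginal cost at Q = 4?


MC = dTC/dQ = 3 + 2*4*Q
At Q = 4:
MC = 3 + 8*4
MC = 3 + 32 = 35

35


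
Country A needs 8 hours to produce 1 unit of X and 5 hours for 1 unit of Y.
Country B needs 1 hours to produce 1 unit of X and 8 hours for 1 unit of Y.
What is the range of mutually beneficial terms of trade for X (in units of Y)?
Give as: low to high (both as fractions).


Opportunity cost of X for Country A = hours_X / hours_Y = 8/5 = 8/5 units of Y
Opportunity cost of X for Country B = hours_X / hours_Y = 1/8 = 1/8 units of Y
Terms of trade must be between the two opportunity costs.
Range: 1/8 to 8/5

1/8 to 8/5


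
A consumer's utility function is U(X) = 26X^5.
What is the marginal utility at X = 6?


MU = dU/dX = 26*5*X^(5-1)
MU = 130*X^4
At X = 6:
MU = 130 * 6^4
MU = 130 * 1296 = 168480

168480


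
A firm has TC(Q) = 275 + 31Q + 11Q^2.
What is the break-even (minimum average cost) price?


AC(Q) = 275/Q + 31 + 11Q
To minimize: dAC/dQ = -275/Q^2 + 11 = 0
Q^2 = 275/11 = 25
Q* = 5
Min AC = 275/5 + 31 + 11*5
Min AC = 55 + 31 + 55 = 141

141


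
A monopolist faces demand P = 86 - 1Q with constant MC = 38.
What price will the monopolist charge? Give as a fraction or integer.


MR = 86 - 2Q
Set MR = MC: 86 - 2Q = 38
Q* = 24
Substitute into demand:
P* = 86 - 1*24 = 62

62


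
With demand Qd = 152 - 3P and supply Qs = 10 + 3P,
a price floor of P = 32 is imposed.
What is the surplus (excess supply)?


At P = 32:
Qd = 152 - 3*32 = 56
Qs = 10 + 3*32 = 106
Surplus = Qs - Qd = 106 - 56 = 50

50


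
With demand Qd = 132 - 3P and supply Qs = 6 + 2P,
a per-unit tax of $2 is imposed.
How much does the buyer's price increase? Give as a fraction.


With a per-unit tax, the buyer's price increase depends on relative slopes.
Supply slope: d = 2, Demand slope: b = 3
Buyer's price increase = d * tax / (b + d)
= 2 * 2 / (3 + 2)
= 4 / 5 = 4/5

4/5


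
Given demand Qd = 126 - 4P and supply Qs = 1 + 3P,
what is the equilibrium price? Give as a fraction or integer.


At equilibrium, Qd = Qs.
126 - 4P = 1 + 3P
126 - 1 = 4P + 3P
125 = 7P
P* = 125/7 = 125/7

125/7


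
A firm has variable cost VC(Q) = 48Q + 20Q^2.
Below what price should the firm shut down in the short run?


AVC(Q) = VC(Q)/Q = 48 + 20Q
AVC is increasing in Q, so minimum AVC is at Q -> 0+.
Min AVC = 48
The firm should shut down if P < 48.

48


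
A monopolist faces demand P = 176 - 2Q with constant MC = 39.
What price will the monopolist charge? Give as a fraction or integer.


MR = 176 - 4Q
Set MR = MC: 176 - 4Q = 39
Q* = 137/4
Substitute into demand:
P* = 176 - 2*137/4 = 215/2

215/2


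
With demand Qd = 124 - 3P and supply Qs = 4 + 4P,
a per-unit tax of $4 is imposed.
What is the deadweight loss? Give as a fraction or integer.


Pre-tax equilibrium quantity: Q* = 508/7
Post-tax equilibrium quantity: Q_tax = 460/7
Reduction in quantity: Q* - Q_tax = 48/7
DWL = (1/2) * tax * (Q* - Q_tax)
DWL = (1/2) * 4 * 48/7 = 96/7

96/7


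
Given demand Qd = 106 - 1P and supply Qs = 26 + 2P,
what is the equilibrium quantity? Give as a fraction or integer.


First find equilibrium price:
106 - 1P = 26 + 2P
P* = 80/3 = 80/3
Then substitute into demand:
Q* = 106 - 1 * 80/3 = 238/3

238/3


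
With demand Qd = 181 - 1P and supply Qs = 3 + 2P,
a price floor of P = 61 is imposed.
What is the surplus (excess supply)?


At P = 61:
Qd = 181 - 1*61 = 120
Qs = 3 + 2*61 = 125
Surplus = Qs - Qd = 125 - 120 = 5

5


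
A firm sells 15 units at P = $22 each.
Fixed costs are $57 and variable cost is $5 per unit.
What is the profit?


Total Revenue = P * Q = 22 * 15 = $330
Total Cost = FC + VC*Q = 57 + 5*15 = $132
Profit = TR - TC = 330 - 132 = $198

$198


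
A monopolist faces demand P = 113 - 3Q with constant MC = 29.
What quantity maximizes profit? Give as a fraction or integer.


TR = P*Q = (113 - 3Q)Q = 113Q - 3Q^2
MR = dTR/dQ = 113 - 6Q
Set MR = MC:
113 - 6Q = 29
84 = 6Q
Q* = 84/6 = 14

14


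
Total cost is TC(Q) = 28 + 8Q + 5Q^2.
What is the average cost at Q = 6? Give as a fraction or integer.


TC(6) = 28 + 8*6 + 5*6^2
TC(6) = 28 + 48 + 180 = 256
AC = TC/Q = 256/6 = 128/3

128/3


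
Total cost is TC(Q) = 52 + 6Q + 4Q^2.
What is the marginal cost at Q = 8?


MC = dTC/dQ = 6 + 2*4*Q
At Q = 8:
MC = 6 + 8*8
MC = 6 + 64 = 70

70


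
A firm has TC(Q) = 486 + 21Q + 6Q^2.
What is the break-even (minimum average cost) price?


AC(Q) = 486/Q + 21 + 6Q
To minimize: dAC/dQ = -486/Q^2 + 6 = 0
Q^2 = 486/6 = 81
Q* = 9
Min AC = 486/9 + 21 + 6*9
Min AC = 54 + 21 + 54 = 129

129


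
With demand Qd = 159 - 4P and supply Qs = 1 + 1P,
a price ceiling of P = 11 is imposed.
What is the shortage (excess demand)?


At P = 11:
Qd = 159 - 4*11 = 115
Qs = 1 + 1*11 = 12
Shortage = Qd - Qs = 115 - 12 = 103

103


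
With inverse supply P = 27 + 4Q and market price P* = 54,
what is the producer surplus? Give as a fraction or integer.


Minimum supply price (at Q=0): P_min = 27
Quantity supplied at P* = 54:
Q* = (54 - 27)/4 = 27/4
PS = (1/2) * Q* * (P* - P_min)
PS = (1/2) * 27/4 * (54 - 27)
PS = (1/2) * 27/4 * 27 = 729/8

729/8


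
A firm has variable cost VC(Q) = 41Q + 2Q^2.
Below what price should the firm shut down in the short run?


AVC(Q) = VC(Q)/Q = 41 + 2Q
AVC is increasing in Q, so minimum AVC is at Q -> 0+.
Min AVC = 41
The firm should shut down if P < 41.

41


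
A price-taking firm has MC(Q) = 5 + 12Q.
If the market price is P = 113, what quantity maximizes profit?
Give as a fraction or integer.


In perfect competition, profit is maximized where P = MC.
113 = 5 + 12Q
108 = 12Q
Q* = 108/12 = 9

9


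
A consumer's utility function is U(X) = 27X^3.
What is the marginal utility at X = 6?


MU = dU/dX = 27*3*X^(3-1)
MU = 81*X^2
At X = 6:
MU = 81 * 6^2
MU = 81 * 36 = 2916

2916


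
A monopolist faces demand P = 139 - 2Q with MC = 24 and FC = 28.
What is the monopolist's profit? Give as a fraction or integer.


MR = MC: 139 - 4Q = 24
Q* = 115/4
P* = 139 - 2*115/4 = 163/2
Profit = (P* - MC)*Q* - FC
= (163/2 - 24)*115/4 - 28
= 115/2*115/4 - 28
= 13225/8 - 28 = 13001/8

13001/8


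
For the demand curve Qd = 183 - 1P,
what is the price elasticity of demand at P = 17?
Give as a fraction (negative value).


dQ/dP = -1
At P = 17: Q = 183 - 1*17 = 166
E = (dQ/dP)(P/Q) = (-1)(17/166) = -17/166

-17/166


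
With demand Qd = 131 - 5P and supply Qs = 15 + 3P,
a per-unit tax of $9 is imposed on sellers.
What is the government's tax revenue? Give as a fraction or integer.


With tax on sellers, new supply: Qs' = 15 + 3(P - 9)
= 3P - 12
New equilibrium quantity:
Q_new = 333/8
Tax revenue = tax * Q_new = 9 * 333/8 = 2997/8

2997/8


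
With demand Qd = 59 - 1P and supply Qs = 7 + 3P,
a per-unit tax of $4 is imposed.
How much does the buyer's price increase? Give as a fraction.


With a per-unit tax, the buyer's price increase depends on relative slopes.
Supply slope: d = 3, Demand slope: b = 1
Buyer's price increase = d * tax / (b + d)
= 3 * 4 / (1 + 3)
= 12 / 4 = 3

3


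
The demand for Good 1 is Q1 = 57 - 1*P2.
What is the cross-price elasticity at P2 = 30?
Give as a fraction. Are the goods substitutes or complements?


dQ1/dP2 = -1
At P2 = 30: Q1 = 57 - 1*30 = 27
Exy = (dQ1/dP2)(P2/Q1) = -1 * 30 / 27 = -10/9
Since Exy < 0, the goods are complements.

-10/9 (complements)


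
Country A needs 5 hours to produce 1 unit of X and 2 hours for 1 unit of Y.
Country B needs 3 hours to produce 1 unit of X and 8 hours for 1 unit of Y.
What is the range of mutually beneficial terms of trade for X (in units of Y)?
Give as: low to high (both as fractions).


Opportunity cost of X for Country A = hours_X / hours_Y = 5/2 = 5/2 units of Y
Opportunity cost of X for Country B = hours_X / hours_Y = 3/8 = 3/8 units of Y
Terms of trade must be between the two opportunity costs.
Range: 3/8 to 5/2

3/8 to 5/2


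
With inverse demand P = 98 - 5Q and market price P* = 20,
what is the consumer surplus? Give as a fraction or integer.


Maximum willingness to pay (at Q=0): P_max = 98
Quantity demanded at P* = 20:
Q* = (98 - 20)/5 = 78/5
CS = (1/2) * Q* * (P_max - P*)
CS = (1/2) * 78/5 * (98 - 20)
CS = (1/2) * 78/5 * 78 = 3042/5

3042/5


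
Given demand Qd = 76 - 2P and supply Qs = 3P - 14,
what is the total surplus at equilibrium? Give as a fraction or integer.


Find equilibrium: 76 - 2P = 3P - 14
76 + 14 = 5P
P* = 90/5 = 18
Q* = 3*18 - 14 = 40
Inverse demand: P = 38 - Q/2, so P_max = 38
Inverse supply: P = 14/3 + Q/3, so P_min = 14/3
CS = (1/2) * 40 * (38 - 18) = 400
PS = (1/2) * 40 * (18 - 14/3) = 800/3
TS = CS + PS = 400 + 800/3 = 2000/3

2000/3


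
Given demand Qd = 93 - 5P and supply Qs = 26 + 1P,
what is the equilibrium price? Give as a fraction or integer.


At equilibrium, Qd = Qs.
93 - 5P = 26 + 1P
93 - 26 = 5P + 1P
67 = 6P
P* = 67/6 = 67/6

67/6


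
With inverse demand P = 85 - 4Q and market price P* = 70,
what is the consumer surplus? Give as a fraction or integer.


Maximum willingness to pay (at Q=0): P_max = 85
Quantity demanded at P* = 70:
Q* = (85 - 70)/4 = 15/4
CS = (1/2) * Q* * (P_max - P*)
CS = (1/2) * 15/4 * (85 - 70)
CS = (1/2) * 15/4 * 15 = 225/8

225/8


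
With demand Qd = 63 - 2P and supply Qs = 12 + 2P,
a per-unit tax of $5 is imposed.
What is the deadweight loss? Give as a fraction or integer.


Pre-tax equilibrium quantity: Q* = 75/2
Post-tax equilibrium quantity: Q_tax = 65/2
Reduction in quantity: Q* - Q_tax = 5
DWL = (1/2) * tax * (Q* - Q_tax)
DWL = (1/2) * 5 * 5 = 25/2

25/2


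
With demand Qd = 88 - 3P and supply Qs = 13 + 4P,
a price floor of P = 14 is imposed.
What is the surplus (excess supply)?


At P = 14:
Qd = 88 - 3*14 = 46
Qs = 13 + 4*14 = 69
Surplus = Qs - Qd = 69 - 46 = 23

23


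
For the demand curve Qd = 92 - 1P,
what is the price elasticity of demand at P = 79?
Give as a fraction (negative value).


dQ/dP = -1
At P = 79: Q = 92 - 1*79 = 13
E = (dQ/dP)(P/Q) = (-1)(79/13) = -79/13

-79/13


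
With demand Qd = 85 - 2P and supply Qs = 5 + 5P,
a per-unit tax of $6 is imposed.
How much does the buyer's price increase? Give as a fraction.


With a per-unit tax, the buyer's price increase depends on relative slopes.
Supply slope: d = 5, Demand slope: b = 2
Buyer's price increase = d * tax / (b + d)
= 5 * 6 / (2 + 5)
= 30 / 7 = 30/7

30/7


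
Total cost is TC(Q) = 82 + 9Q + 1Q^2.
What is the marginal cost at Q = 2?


MC = dTC/dQ = 9 + 2*1*Q
At Q = 2:
MC = 9 + 2*2
MC = 9 + 4 = 13

13


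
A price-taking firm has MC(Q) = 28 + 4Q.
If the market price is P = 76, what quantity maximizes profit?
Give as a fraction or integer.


In perfect competition, profit is maximized where P = MC.
76 = 28 + 4Q
48 = 4Q
Q* = 48/4 = 12

12


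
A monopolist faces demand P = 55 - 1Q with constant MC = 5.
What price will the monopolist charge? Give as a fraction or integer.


MR = 55 - 2Q
Set MR = MC: 55 - 2Q = 5
Q* = 25
Substitute into demand:
P* = 55 - 1*25 = 30

30


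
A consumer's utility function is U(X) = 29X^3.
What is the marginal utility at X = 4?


MU = dU/dX = 29*3*X^(3-1)
MU = 87*X^2
At X = 4:
MU = 87 * 4^2
MU = 87 * 16 = 1392

1392


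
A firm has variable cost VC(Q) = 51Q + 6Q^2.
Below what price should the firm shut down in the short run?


AVC(Q) = VC(Q)/Q = 51 + 6Q
AVC is increasing in Q, so minimum AVC is at Q -> 0+.
Min AVC = 51
The firm should shut down if P < 51.

51


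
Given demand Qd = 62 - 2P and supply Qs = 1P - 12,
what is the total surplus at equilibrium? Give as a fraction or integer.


Find equilibrium: 62 - 2P = 1P - 12
62 + 12 = 3P
P* = 74/3 = 74/3
Q* = 1*74/3 - 12 = 38/3
Inverse demand: P = 31 - Q/2, so P_max = 31
Inverse supply: P = 12 + Q/1, so P_min = 12
CS = (1/2) * 38/3 * (31 - 74/3) = 361/9
PS = (1/2) * 38/3 * (74/3 - 12) = 722/9
TS = CS + PS = 361/9 + 722/9 = 361/3

361/3


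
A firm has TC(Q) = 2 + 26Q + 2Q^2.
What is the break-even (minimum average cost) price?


AC(Q) = 2/Q + 26 + 2Q
To minimize: dAC/dQ = -2/Q^2 + 2 = 0
Q^2 = 2/2 = 1
Q* = 1
Min AC = 2/1 + 26 + 2*1
Min AC = 2 + 26 + 2 = 30

30


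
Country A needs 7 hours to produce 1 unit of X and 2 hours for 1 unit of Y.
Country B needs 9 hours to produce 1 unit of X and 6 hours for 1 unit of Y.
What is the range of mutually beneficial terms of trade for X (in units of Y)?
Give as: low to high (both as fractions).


Opportunity cost of X for Country A = hours_X / hours_Y = 7/2 = 7/2 units of Y
Opportunity cost of X for Country B = hours_X / hours_Y = 9/6 = 3/2 units of Y
Terms of trade must be between the two opportunity costs.
Range: 3/2 to 7/2

3/2 to 7/2


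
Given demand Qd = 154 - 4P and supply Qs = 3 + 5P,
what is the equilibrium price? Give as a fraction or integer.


At equilibrium, Qd = Qs.
154 - 4P = 3 + 5P
154 - 3 = 4P + 5P
151 = 9P
P* = 151/9 = 151/9

151/9


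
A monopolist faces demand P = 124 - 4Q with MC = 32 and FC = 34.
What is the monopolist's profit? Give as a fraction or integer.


MR = MC: 124 - 8Q = 32
Q* = 23/2
P* = 124 - 4*23/2 = 78
Profit = (P* - MC)*Q* - FC
= (78 - 32)*23/2 - 34
= 46*23/2 - 34
= 529 - 34 = 495

495


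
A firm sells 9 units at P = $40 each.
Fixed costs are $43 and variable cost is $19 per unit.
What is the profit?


Total Revenue = P * Q = 40 * 9 = $360
Total Cost = FC + VC*Q = 43 + 19*9 = $214
Profit = TR - TC = 360 - 214 = $146

$146


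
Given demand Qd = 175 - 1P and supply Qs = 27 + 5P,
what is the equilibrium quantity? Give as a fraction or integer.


First find equilibrium price:
175 - 1P = 27 + 5P
P* = 148/6 = 74/3
Then substitute into demand:
Q* = 175 - 1 * 74/3 = 451/3

451/3


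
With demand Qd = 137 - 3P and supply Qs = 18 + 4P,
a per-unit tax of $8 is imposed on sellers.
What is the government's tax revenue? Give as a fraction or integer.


With tax on sellers, new supply: Qs' = 18 + 4(P - 8)
= 4P - 14
New equilibrium quantity:
Q_new = 506/7
Tax revenue = tax * Q_new = 8 * 506/7 = 4048/7

4048/7


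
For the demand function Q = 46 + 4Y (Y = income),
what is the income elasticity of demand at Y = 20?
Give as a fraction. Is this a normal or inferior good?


dQ/dY = 4
At Y = 20: Q = 46 + 4*20 = 126
Ey = (dQ/dY)(Y/Q) = 4 * 20 / 126 = 40/63
Since Ey > 0, this is a normal good.

40/63 (normal good)


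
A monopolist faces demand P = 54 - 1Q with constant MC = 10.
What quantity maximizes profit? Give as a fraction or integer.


TR = P*Q = (54 - 1Q)Q = 54Q - 1Q^2
MR = dTR/dQ = 54 - 2Q
Set MR = MC:
54 - 2Q = 10
44 = 2Q
Q* = 44/2 = 22

22


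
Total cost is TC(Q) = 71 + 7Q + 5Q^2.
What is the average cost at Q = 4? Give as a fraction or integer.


TC(4) = 71 + 7*4 + 5*4^2
TC(4) = 71 + 28 + 80 = 179
AC = TC/Q = 179/4 = 179/4

179/4


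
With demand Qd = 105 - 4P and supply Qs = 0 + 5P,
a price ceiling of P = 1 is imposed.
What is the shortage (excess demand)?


At P = 1:
Qd = 105 - 4*1 = 101
Qs = 0 + 5*1 = 5
Shortage = Qd - Qs = 101 - 5 = 96

96


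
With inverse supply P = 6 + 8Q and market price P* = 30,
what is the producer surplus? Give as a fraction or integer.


Minimum supply price (at Q=0): P_min = 6
Quantity supplied at P* = 30:
Q* = (30 - 6)/8 = 3
PS = (1/2) * Q* * (P* - P_min)
PS = (1/2) * 3 * (30 - 6)
PS = (1/2) * 3 * 24 = 36

36


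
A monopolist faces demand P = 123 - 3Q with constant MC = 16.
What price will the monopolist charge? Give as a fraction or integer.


MR = 123 - 6Q
Set MR = MC: 123 - 6Q = 16
Q* = 107/6
Substitute into demand:
P* = 123 - 3*107/6 = 139/2

139/2


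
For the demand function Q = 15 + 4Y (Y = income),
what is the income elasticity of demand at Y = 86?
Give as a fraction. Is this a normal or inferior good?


dQ/dY = 4
At Y = 86: Q = 15 + 4*86 = 359
Ey = (dQ/dY)(Y/Q) = 4 * 86 / 359 = 344/359
Since Ey > 0, this is a normal good.

344/359 (normal good)


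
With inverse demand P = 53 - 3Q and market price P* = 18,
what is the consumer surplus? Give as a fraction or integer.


Maximum willingness to pay (at Q=0): P_max = 53
Quantity demanded at P* = 18:
Q* = (53 - 18)/3 = 35/3
CS = (1/2) * Q* * (P_max - P*)
CS = (1/2) * 35/3 * (53 - 18)
CS = (1/2) * 35/3 * 35 = 1225/6

1225/6


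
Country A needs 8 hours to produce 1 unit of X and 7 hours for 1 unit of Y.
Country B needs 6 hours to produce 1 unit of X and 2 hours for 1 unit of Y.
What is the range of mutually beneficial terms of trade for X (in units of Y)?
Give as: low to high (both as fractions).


Opportunity cost of X for Country A = hours_X / hours_Y = 8/7 = 8/7 units of Y
Opportunity cost of X for Country B = hours_X / hours_Y = 6/2 = 3 units of Y
Terms of trade must be between the two opportunity costs.
Range: 8/7 to 3

8/7 to 3


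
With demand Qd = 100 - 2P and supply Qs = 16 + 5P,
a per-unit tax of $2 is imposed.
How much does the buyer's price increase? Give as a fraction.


With a per-unit tax, the buyer's price increase depends on relative slopes.
Supply slope: d = 5, Demand slope: b = 2
Buyer's price increase = d * tax / (b + d)
= 5 * 2 / (2 + 5)
= 10 / 7 = 10/7

10/7


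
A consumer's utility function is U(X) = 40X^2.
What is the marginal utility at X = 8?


MU = dU/dX = 40*2*X^(2-1)
MU = 80*X^1
At X = 8:
MU = 80 * 8^1
MU = 80 * 8 = 640

640


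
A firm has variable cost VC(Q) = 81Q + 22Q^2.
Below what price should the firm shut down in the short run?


AVC(Q) = VC(Q)/Q = 81 + 22Q
AVC is increasing in Q, so minimum AVC is at Q -> 0+.
Min AVC = 81
The firm should shut down if P < 81.

81


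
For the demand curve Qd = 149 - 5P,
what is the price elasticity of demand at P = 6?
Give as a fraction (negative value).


dQ/dP = -5
At P = 6: Q = 149 - 5*6 = 119
E = (dQ/dP)(P/Q) = (-5)(6/119) = -30/119

-30/119


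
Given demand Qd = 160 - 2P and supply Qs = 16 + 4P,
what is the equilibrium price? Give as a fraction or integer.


At equilibrium, Qd = Qs.
160 - 2P = 16 + 4P
160 - 16 = 2P + 4P
144 = 6P
P* = 144/6 = 24

24


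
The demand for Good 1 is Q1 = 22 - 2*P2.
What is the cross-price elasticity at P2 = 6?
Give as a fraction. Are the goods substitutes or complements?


dQ1/dP2 = -2
At P2 = 6: Q1 = 22 - 2*6 = 10
Exy = (dQ1/dP2)(P2/Q1) = -2 * 6 / 10 = -6/5
Since Exy < 0, the goods are complements.

-6/5 (complements)


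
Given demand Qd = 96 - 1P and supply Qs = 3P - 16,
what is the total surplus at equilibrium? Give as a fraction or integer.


Find equilibrium: 96 - 1P = 3P - 16
96 + 16 = 4P
P* = 112/4 = 28
Q* = 3*28 - 16 = 68
Inverse demand: P = 96 - Q/1, so P_max = 96
Inverse supply: P = 16/3 + Q/3, so P_min = 16/3
CS = (1/2) * 68 * (96 - 28) = 2312
PS = (1/2) * 68 * (28 - 16/3) = 2312/3
TS = CS + PS = 2312 + 2312/3 = 9248/3

9248/3


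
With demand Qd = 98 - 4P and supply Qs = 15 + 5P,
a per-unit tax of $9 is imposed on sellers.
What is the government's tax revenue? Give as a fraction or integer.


With tax on sellers, new supply: Qs' = 15 + 5(P - 9)
= 5P - 30
New equilibrium quantity:
Q_new = 370/9
Tax revenue = tax * Q_new = 9 * 370/9 = 370

370


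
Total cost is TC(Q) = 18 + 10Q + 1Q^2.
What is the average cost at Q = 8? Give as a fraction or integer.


TC(8) = 18 + 10*8 + 1*8^2
TC(8) = 18 + 80 + 64 = 162
AC = TC/Q = 162/8 = 81/4

81/4


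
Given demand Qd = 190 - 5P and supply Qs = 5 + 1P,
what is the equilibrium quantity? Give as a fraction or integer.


First find equilibrium price:
190 - 5P = 5 + 1P
P* = 185/6 = 185/6
Then substitute into demand:
Q* = 190 - 5 * 185/6 = 215/6

215/6


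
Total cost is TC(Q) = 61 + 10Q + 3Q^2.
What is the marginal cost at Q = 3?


MC = dTC/dQ = 10 + 2*3*Q
At Q = 3:
MC = 10 + 6*3
MC = 10 + 18 = 28

28


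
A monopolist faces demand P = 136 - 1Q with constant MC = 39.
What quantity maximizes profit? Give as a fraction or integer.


TR = P*Q = (136 - 1Q)Q = 136Q - 1Q^2
MR = dTR/dQ = 136 - 2Q
Set MR = MC:
136 - 2Q = 39
97 = 2Q
Q* = 97/2 = 97/2

97/2


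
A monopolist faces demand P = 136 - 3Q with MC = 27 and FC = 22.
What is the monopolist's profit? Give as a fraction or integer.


MR = MC: 136 - 6Q = 27
Q* = 109/6
P* = 136 - 3*109/6 = 163/2
Profit = (P* - MC)*Q* - FC
= (163/2 - 27)*109/6 - 22
= 109/2*109/6 - 22
= 11881/12 - 22 = 11617/12

11617/12


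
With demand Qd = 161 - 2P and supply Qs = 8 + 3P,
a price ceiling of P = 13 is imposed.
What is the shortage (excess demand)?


At P = 13:
Qd = 161 - 2*13 = 135
Qs = 8 + 3*13 = 47
Shortage = Qd - Qs = 135 - 47 = 88

88


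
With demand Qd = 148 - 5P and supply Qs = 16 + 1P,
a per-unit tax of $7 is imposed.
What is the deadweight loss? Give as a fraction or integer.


Pre-tax equilibrium quantity: Q* = 38
Post-tax equilibrium quantity: Q_tax = 193/6
Reduction in quantity: Q* - Q_tax = 35/6
DWL = (1/2) * tax * (Q* - Q_tax)
DWL = (1/2) * 7 * 35/6 = 245/12

245/12


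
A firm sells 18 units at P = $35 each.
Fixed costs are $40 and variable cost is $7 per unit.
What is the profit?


Total Revenue = P * Q = 35 * 18 = $630
Total Cost = FC + VC*Q = 40 + 7*18 = $166
Profit = TR - TC = 630 - 166 = $464

$464


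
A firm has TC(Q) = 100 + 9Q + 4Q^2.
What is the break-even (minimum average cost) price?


AC(Q) = 100/Q + 9 + 4Q
To minimize: dAC/dQ = -100/Q^2 + 4 = 0
Q^2 = 100/4 = 25
Q* = 5
Min AC = 100/5 + 9 + 4*5
Min AC = 20 + 9 + 20 = 49

49


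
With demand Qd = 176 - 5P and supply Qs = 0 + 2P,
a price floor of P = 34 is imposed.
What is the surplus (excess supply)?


At P = 34:
Qd = 176 - 5*34 = 6
Qs = 0 + 2*34 = 68
Surplus = Qs - Qd = 68 - 6 = 62

62


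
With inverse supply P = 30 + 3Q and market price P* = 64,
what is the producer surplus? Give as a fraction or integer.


Minimum supply price (at Q=0): P_min = 30
Quantity supplied at P* = 64:
Q* = (64 - 30)/3 = 34/3
PS = (1/2) * Q* * (P* - P_min)
PS = (1/2) * 34/3 * (64 - 30)
PS = (1/2) * 34/3 * 34 = 578/3

578/3


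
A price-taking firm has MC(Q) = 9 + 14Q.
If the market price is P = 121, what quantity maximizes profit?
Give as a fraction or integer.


In perfect competition, profit is maximized where P = MC.
121 = 9 + 14Q
112 = 14Q
Q* = 112/14 = 8

8


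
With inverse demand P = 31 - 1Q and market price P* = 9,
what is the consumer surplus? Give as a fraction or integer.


Maximum willingness to pay (at Q=0): P_max = 31
Quantity demanded at P* = 9:
Q* = (31 - 9)/1 = 22
CS = (1/2) * Q* * (P_max - P*)
CS = (1/2) * 22 * (31 - 9)
CS = (1/2) * 22 * 22 = 242

242


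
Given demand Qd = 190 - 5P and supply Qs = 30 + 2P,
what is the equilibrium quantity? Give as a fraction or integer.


First find equilibrium price:
190 - 5P = 30 + 2P
P* = 160/7 = 160/7
Then substitute into demand:
Q* = 190 - 5 * 160/7 = 530/7

530/7


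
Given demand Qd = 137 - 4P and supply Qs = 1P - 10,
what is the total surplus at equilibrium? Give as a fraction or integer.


Find equilibrium: 137 - 4P = 1P - 10
137 + 10 = 5P
P* = 147/5 = 147/5
Q* = 1*147/5 - 10 = 97/5
Inverse demand: P = 137/4 - Q/4, so P_max = 137/4
Inverse supply: P = 10 + Q/1, so P_min = 10
CS = (1/2) * 97/5 * (137/4 - 147/5) = 9409/200
PS = (1/2) * 97/5 * (147/5 - 10) = 9409/50
TS = CS + PS = 9409/200 + 9409/50 = 9409/40

9409/40


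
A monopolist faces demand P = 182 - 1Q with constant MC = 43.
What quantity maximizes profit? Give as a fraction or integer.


TR = P*Q = (182 - 1Q)Q = 182Q - 1Q^2
MR = dTR/dQ = 182 - 2Q
Set MR = MC:
182 - 2Q = 43
139 = 2Q
Q* = 139/2 = 139/2

139/2


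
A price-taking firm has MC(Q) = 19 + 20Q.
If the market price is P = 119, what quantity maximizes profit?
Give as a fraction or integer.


In perfect competition, profit is maximized where P = MC.
119 = 19 + 20Q
100 = 20Q
Q* = 100/20 = 5

5


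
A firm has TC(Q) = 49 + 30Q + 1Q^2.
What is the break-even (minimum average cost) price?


AC(Q) = 49/Q + 30 + 1Q
To minimize: dAC/dQ = -49/Q^2 + 1 = 0
Q^2 = 49/1 = 49
Q* = 7
Min AC = 49/7 + 30 + 1*7
Min AC = 7 + 30 + 7 = 44

44


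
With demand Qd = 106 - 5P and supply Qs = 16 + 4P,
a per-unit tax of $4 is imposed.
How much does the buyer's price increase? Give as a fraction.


With a per-unit tax, the buyer's price increase depends on relative slopes.
Supply slope: d = 4, Demand slope: b = 5
Buyer's price increase = d * tax / (b + d)
= 4 * 4 / (5 + 4)
= 16 / 9 = 16/9

16/9


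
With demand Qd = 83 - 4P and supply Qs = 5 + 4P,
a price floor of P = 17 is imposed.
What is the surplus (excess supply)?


At P = 17:
Qd = 83 - 4*17 = 15
Qs = 5 + 4*17 = 73
Surplus = Qs - Qd = 73 - 15 = 58

58


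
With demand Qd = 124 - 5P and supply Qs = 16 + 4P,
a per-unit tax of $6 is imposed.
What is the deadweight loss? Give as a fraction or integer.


Pre-tax equilibrium quantity: Q* = 64
Post-tax equilibrium quantity: Q_tax = 152/3
Reduction in quantity: Q* - Q_tax = 40/3
DWL = (1/2) * tax * (Q* - Q_tax)
DWL = (1/2) * 6 * 40/3 = 40

40


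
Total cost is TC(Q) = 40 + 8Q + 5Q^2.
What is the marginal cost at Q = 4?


MC = dTC/dQ = 8 + 2*5*Q
At Q = 4:
MC = 8 + 10*4
MC = 8 + 40 = 48

48


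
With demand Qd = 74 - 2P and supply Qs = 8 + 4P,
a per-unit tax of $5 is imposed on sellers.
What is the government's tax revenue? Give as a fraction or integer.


With tax on sellers, new supply: Qs' = 8 + 4(P - 5)
= 4P - 12
New equilibrium quantity:
Q_new = 136/3
Tax revenue = tax * Q_new = 5 * 136/3 = 680/3

680/3


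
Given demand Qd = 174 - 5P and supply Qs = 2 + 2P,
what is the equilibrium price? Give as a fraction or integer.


At equilibrium, Qd = Qs.
174 - 5P = 2 + 2P
174 - 2 = 5P + 2P
172 = 7P
P* = 172/7 = 172/7

172/7


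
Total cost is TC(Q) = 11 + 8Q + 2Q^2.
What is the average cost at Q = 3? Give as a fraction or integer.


TC(3) = 11 + 8*3 + 2*3^2
TC(3) = 11 + 24 + 18 = 53
AC = TC/Q = 53/3 = 53/3

53/3


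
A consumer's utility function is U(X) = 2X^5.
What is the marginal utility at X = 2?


MU = dU/dX = 2*5*X^(5-1)
MU = 10*X^4
At X = 2:
MU = 10 * 2^4
MU = 10 * 16 = 160

160


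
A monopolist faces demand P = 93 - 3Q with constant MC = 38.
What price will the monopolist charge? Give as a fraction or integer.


MR = 93 - 6Q
Set MR = MC: 93 - 6Q = 38
Q* = 55/6
Substitute into demand:
P* = 93 - 3*55/6 = 131/2

131/2


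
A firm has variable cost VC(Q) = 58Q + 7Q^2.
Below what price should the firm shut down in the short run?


AVC(Q) = VC(Q)/Q = 58 + 7Q
AVC is increasing in Q, so minimum AVC is at Q -> 0+.
Min AVC = 58
The firm should shut down if P < 58.

58


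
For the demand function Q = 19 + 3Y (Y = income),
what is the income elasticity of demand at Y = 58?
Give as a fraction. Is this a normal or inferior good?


dQ/dY = 3
At Y = 58: Q = 19 + 3*58 = 193
Ey = (dQ/dY)(Y/Q) = 3 * 58 / 193 = 174/193
Since Ey > 0, this is a normal good.

174/193 (normal good)


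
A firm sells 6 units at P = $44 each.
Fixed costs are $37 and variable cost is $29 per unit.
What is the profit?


Total Revenue = P * Q = 44 * 6 = $264
Total Cost = FC + VC*Q = 37 + 29*6 = $211
Profit = TR - TC = 264 - 211 = $53

$53


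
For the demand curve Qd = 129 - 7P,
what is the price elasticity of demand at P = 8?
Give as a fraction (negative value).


dQ/dP = -7
At P = 8: Q = 129 - 7*8 = 73
E = (dQ/dP)(P/Q) = (-7)(8/73) = -56/73

-56/73


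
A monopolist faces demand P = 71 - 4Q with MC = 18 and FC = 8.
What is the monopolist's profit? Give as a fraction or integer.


MR = MC: 71 - 8Q = 18
Q* = 53/8
P* = 71 - 4*53/8 = 89/2
Profit = (P* - MC)*Q* - FC
= (89/2 - 18)*53/8 - 8
= 53/2*53/8 - 8
= 2809/16 - 8 = 2681/16

2681/16


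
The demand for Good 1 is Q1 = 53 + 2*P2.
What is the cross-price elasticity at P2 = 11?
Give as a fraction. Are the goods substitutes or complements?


dQ1/dP2 = 2
At P2 = 11: Q1 = 53 + 2*11 = 75
Exy = (dQ1/dP2)(P2/Q1) = 2 * 11 / 75 = 22/75
Since Exy > 0, the goods are substitutes.

22/75 (substitutes)


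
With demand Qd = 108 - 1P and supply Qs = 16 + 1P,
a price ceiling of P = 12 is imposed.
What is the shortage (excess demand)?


At P = 12:
Qd = 108 - 1*12 = 96
Qs = 16 + 1*12 = 28
Shortage = Qd - Qs = 96 - 28 = 68

68


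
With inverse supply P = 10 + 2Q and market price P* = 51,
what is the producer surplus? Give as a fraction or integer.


Minimum supply price (at Q=0): P_min = 10
Quantity supplied at P* = 51:
Q* = (51 - 10)/2 = 41/2
PS = (1/2) * Q* * (P* - P_min)
PS = (1/2) * 41/2 * (51 - 10)
PS = (1/2) * 41/2 * 41 = 1681/4

1681/4


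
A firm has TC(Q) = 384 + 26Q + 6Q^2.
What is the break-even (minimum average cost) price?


AC(Q) = 384/Q + 26 + 6Q
To minimize: dAC/dQ = -384/Q^2 + 6 = 0
Q^2 = 384/6 = 64
Q* = 8
Min AC = 384/8 + 26 + 6*8
Min AC = 48 + 26 + 48 = 122

122


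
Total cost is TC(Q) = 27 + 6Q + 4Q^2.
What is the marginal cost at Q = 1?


MC = dTC/dQ = 6 + 2*4*Q
At Q = 1:
MC = 6 + 8*1
MC = 6 + 8 = 14

14


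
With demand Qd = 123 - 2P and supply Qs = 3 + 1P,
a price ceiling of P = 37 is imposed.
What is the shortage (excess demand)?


At P = 37:
Qd = 123 - 2*37 = 49
Qs = 3 + 1*37 = 40
Shortage = Qd - Qs = 49 - 40 = 9

9


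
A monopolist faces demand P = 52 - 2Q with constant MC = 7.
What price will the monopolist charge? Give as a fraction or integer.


MR = 52 - 4Q
Set MR = MC: 52 - 4Q = 7
Q* = 45/4
Substitute into demand:
P* = 52 - 2*45/4 = 59/2

59/2


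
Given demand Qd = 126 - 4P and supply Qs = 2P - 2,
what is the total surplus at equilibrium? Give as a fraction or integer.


Find equilibrium: 126 - 4P = 2P - 2
126 + 2 = 6P
P* = 128/6 = 64/3
Q* = 2*64/3 - 2 = 122/3
Inverse demand: P = 63/2 - Q/4, so P_max = 63/2
Inverse supply: P = 1 + Q/2, so P_min = 1
CS = (1/2) * 122/3 * (63/2 - 64/3) = 3721/18
PS = (1/2) * 122/3 * (64/3 - 1) = 3721/9
TS = CS + PS = 3721/18 + 3721/9 = 3721/6

3721/6


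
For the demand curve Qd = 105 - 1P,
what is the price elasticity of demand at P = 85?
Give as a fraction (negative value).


dQ/dP = -1
At P = 85: Q = 105 - 1*85 = 20
E = (dQ/dP)(P/Q) = (-1)(85/20) = -17/4

-17/4


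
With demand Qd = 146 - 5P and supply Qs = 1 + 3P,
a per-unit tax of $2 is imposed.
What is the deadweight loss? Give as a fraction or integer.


Pre-tax equilibrium quantity: Q* = 443/8
Post-tax equilibrium quantity: Q_tax = 413/8
Reduction in quantity: Q* - Q_tax = 15/4
DWL = (1/2) * tax * (Q* - Q_tax)
DWL = (1/2) * 2 * 15/4 = 15/4

15/4


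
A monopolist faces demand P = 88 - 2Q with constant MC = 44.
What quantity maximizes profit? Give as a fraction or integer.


TR = P*Q = (88 - 2Q)Q = 88Q - 2Q^2
MR = dTR/dQ = 88 - 4Q
Set MR = MC:
88 - 4Q = 44
44 = 4Q
Q* = 44/4 = 11

11
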